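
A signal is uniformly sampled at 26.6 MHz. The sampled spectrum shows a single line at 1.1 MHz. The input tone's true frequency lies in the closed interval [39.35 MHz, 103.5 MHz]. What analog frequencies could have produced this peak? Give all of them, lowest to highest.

Frequencies that alias to 1.1 MHz are k·fs ± 1.1 MHz for integer k ≥ 0.
k=0: 1.1 MHz.
k=1: 25.5 MHz, 27.7 MHz.
k=2: 52.1 MHz, 54.3 MHz.
k=3: 78.7 MHz, 80.9 MHz.
k=4: 105.3 MHz, 107.5 MHz.
Within [39.35 MHz, 103.5 MHz]: 52.1 MHz, 54.3 MHz, 78.7 MHz, 80.9 MHz.

52.1 MHz, 54.3 MHz, 78.7 MHz, 80.9 MHz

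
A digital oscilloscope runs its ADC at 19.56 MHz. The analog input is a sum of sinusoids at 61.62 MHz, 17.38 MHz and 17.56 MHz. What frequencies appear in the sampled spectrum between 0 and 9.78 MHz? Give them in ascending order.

fs/2 = 9.78 MHz.
61.62 MHz mod fs = 2.94 MHz.
2.94 MHz ≤ fs/2 = 9.78 MHz, appears at 2.94 MHz.
17.38 MHz > fs/2 = 9.78 MHz, folds to fs − 17.38 MHz = 2.18 MHz.
17.56 MHz > fs/2 = 9.78 MHz, folds to fs − 17.56 MHz = 2 MHz.
Distinct values: {2 MHz, 2.18 MHz, 2.94 MHz}.

2 MHz, 2.18 MHz, 2.94 MHz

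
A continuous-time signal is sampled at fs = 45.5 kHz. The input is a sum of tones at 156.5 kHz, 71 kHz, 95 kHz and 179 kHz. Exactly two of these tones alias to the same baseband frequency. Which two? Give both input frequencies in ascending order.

71 kHz, 156.5 kHz

fs/2 = 22.75 kHz.
156.5 kHz mod fs = 20 kHz.
20 kHz ≤ fs/2 = 22.75 kHz, appears at 20 kHz.
71 kHz mod fs = 25.5 kHz.
25.5 kHz > fs/2 = 22.75 kHz, folds to fs − 25.5 kHz = 20 kHz.
95 kHz mod fs = 4 kHz.
4 kHz ≤ fs/2 = 22.75 kHz, appears at 4 kHz.
179 kHz mod fs = 42.5 kHz.
42.5 kHz > fs/2 = 22.75 kHz, folds to fs − 42.5 kHz = 3 kHz.
71 kHz and 156.5 kHz both map to 20 kHz.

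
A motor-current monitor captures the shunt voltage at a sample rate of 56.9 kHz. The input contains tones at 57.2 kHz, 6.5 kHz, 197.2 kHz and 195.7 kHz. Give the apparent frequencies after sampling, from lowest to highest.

fs/2 = 28.45 kHz.
57.2 kHz mod fs = 0.3 kHz.
0.3 kHz ≤ fs/2 = 28.45 kHz, appears at 0.3 kHz.
6.5 kHz ≤ fs/2 = 28.45 kHz, passes unchanged.
197.2 kHz mod fs = 26.5 kHz.
26.5 kHz ≤ fs/2 = 28.45 kHz, appears at 26.5 kHz.
195.7 kHz mod fs = 25 kHz.
25 kHz ≤ fs/2 = 28.45 kHz, appears at 25 kHz.
Distinct values: {0.3 kHz, 6.5 kHz, 25 kHz, 26.5 kHz}.

0.3 kHz, 6.5 kHz, 25 kHz, 26.5 kHz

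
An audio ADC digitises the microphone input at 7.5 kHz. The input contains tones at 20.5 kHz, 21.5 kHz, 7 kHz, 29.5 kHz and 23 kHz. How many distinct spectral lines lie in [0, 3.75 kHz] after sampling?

3

fs/2 = 3.75 kHz.
20.5 kHz mod fs = 5.5 kHz.
5.5 kHz > fs/2 = 3.75 kHz, folds to fs − 5.5 kHz = 2 kHz.
21.5 kHz mod fs = 6.5 kHz.
6.5 kHz > fs/2 = 3.75 kHz, folds to fs − 6.5 kHz = 1 kHz.
7 kHz > fs/2 = 3.75 kHz, folds to fs − 7 kHz = 0.5 kHz.
29.5 kHz mod fs = 7 kHz.
7 kHz > fs/2 = 3.75 kHz, folds to fs − 7 kHz = 0.5 kHz.
23 kHz mod fs = 0.5 kHz.
0.5 kHz ≤ fs/2 = 3.75 kHz, appears at 0.5 kHz.
Distinct values: {0.5 kHz, 1 kHz, 2 kHz} → 3.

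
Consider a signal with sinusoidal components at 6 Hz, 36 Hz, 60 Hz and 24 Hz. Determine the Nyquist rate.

Highest-frequency component: 60 Hz.
Nyquist rate = 2 × 60 Hz = 120 Hz.

120 Hz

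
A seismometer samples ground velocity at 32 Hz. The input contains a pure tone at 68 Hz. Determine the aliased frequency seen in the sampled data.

68 Hz mod fs = 4 Hz.
4 Hz ≤ fs/2 = 16 Hz, appears at 4 Hz.

4 Hz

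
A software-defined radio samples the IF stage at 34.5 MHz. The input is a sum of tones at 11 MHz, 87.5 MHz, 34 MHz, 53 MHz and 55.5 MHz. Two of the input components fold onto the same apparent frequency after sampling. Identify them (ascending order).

53 MHz, 87.5 MHz

fs/2 = 17.25 MHz.
11 MHz ≤ fs/2 = 17.25 MHz, passes unchanged.
87.5 MHz mod fs = 18.5 MHz.
18.5 MHz > fs/2 = 17.25 MHz, folds to fs − 18.5 MHz = 16 MHz.
34 MHz > fs/2 = 17.25 MHz, folds to fs − 34 MHz = 0.5 MHz.
53 MHz mod fs = 18.5 MHz.
18.5 MHz > fs/2 = 17.25 MHz, folds to fs − 18.5 MHz = 16 MHz.
55.5 MHz mod fs = 21 MHz.
21 MHz > fs/2 = 17.25 MHz, folds to fs − 21 MHz = 13.5 MHz.
53 MHz and 87.5 MHz both map to 16 MHz.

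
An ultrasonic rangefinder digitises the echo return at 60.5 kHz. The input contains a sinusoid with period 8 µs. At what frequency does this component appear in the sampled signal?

4 kHz

T = 8 µs → f = 1/T = 125 kHz.
125 kHz mod fs = 4 kHz.
4 kHz ≤ fs/2 = 30.25 kHz, appears at 4 kHz.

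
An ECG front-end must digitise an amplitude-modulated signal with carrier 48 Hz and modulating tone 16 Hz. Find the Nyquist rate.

AM sidebands sit at fc ± fm = 32 Hz and 64 Hz.
Highest-frequency component: 64 Hz.
Nyquist rate = 2 × 64 Hz = 128 Hz.

128 Hz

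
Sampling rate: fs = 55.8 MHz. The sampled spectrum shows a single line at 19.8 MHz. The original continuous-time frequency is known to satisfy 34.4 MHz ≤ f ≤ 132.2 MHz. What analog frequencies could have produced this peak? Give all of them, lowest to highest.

Frequencies that alias to 19.8 MHz are k·fs ± 19.8 MHz for integer k ≥ 0.
k=0: 19.8 MHz.
k=1: 36 MHz, 75.6 MHz.
k=2: 91.8 MHz, 131.4 MHz.
k=3: 147.6 MHz, 187.2 MHz.
Within [34.4 MHz, 132.2 MHz]: 36 MHz, 75.6 MHz, 91.8 MHz, 131.4 MHz.

36 MHz, 75.6 MHz, 91.8 MHz, 131.4 MHz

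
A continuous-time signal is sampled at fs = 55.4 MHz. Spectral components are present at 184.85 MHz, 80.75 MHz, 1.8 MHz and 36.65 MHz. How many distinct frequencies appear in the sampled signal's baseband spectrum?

fs/2 = 27.7 MHz.
184.85 MHz mod fs = 18.65 MHz.
18.65 MHz ≤ fs/2 = 27.7 MHz, appears at 18.65 MHz.
80.75 MHz mod fs = 25.35 MHz.
25.35 MHz ≤ fs/2 = 27.7 MHz, appears at 25.35 MHz.
1.8 MHz ≤ fs/2 = 27.7 MHz, passes unchanged.
36.65 MHz > fs/2 = 27.7 MHz, folds to fs − 36.65 MHz = 18.75 MHz.
Distinct values: {1.8 MHz, 18.65 MHz, 18.75 MHz, 25.35 MHz} → 4.

4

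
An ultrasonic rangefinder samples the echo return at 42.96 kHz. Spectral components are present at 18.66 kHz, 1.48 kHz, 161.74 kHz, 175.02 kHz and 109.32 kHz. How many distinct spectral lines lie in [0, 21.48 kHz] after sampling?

5

fs/2 = 21.48 kHz.
18.66 kHz ≤ fs/2 = 21.48 kHz, passes unchanged.
1.48 kHz ≤ fs/2 = 21.48 kHz, passes unchanged.
161.74 kHz mod fs = 32.86 kHz.
32.86 kHz > fs/2 = 21.48 kHz, folds to fs − 32.86 kHz = 10.1 kHz.
175.02 kHz mod fs = 3.18 kHz.
3.18 kHz ≤ fs/2 = 21.48 kHz, appears at 3.18 kHz.
109.32 kHz mod fs = 23.4 kHz.
23.4 kHz > fs/2 = 21.48 kHz, folds to fs − 23.4 kHz = 19.56 kHz.
Distinct values: {1.48 kHz, 3.18 kHz, 10.1 kHz, 18.66 kHz, 19.56 kHz} → 5.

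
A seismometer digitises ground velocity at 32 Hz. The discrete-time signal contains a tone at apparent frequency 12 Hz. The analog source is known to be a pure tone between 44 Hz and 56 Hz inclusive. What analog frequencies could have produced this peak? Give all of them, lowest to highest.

Frequencies that alias to 12 Hz are k·fs ± 12 Hz for integer k ≥ 0.
k=0: 12 Hz.
k=1: 20 Hz, 44 Hz.
k=2: 52 Hz, 76 Hz.
k=3: 84 Hz, 108 Hz.
Within [44 Hz, 56 Hz]: 44 Hz, 52 Hz.

44 Hz, 52 Hz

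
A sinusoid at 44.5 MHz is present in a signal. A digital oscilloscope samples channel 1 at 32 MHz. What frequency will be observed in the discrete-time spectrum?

44.5 MHz mod fs = 12.5 MHz.
12.5 MHz ≤ fs/2 = 16 MHz, appears at 12.5 MHz.

12.5 MHz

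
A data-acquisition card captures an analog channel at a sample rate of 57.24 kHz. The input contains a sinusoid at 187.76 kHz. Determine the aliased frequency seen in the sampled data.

187.76 kHz mod fs = 16.04 kHz.
16.04 kHz ≤ fs/2 = 28.62 kHz, appears at 16.04 kHz.

16.04 kHz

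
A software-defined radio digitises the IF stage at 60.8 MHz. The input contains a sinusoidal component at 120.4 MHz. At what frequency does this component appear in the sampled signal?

1.2 MHz

120.4 MHz mod fs = 59.6 MHz.
59.6 MHz > fs/2 = 30.4 MHz, folds to fs − 59.6 MHz = 1.2 MHz.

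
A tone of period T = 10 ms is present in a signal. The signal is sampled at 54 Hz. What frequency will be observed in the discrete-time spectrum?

8 Hz

T = 10 ms → f = 1/T = 100 Hz.
100 Hz mod fs = 46 Hz.
46 Hz > fs/2 = 27 Hz, folds to fs − 46 Hz = 8 Hz.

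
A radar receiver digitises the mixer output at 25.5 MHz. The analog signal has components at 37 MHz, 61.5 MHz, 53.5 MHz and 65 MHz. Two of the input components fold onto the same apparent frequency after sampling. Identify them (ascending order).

37 MHz, 65 MHz

fs/2 = 12.75 MHz.
37 MHz mod fs = 11.5 MHz.
11.5 MHz ≤ fs/2 = 12.75 MHz, appears at 11.5 MHz.
61.5 MHz mod fs = 10.5 MHz.
10.5 MHz ≤ fs/2 = 12.75 MHz, appears at 10.5 MHz.
53.5 MHz mod fs = 2.5 MHz.
2.5 MHz ≤ fs/2 = 12.75 MHz, appears at 2.5 MHz.
65 MHz mod fs = 14 MHz.
14 MHz > fs/2 = 12.75 MHz, folds to fs − 14 MHz = 11.5 MHz.
37 MHz and 65 MHz both map to 11.5 MHz.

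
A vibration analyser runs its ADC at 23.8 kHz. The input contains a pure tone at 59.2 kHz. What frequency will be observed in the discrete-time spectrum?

59.2 kHz mod fs = 11.6 kHz.
11.6 kHz ≤ fs/2 = 11.9 kHz, appears at 11.6 kHz.

11.6 kHz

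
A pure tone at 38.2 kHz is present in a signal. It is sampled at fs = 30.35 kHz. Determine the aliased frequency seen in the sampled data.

7.85 kHz

38.2 kHz mod fs = 7.85 kHz.
7.85 kHz ≤ fs/2 = 15.175 kHz, appears at 7.85 kHz.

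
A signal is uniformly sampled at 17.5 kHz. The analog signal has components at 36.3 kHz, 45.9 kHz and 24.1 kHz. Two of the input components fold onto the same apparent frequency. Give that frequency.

fs/2 = 8.75 kHz.
36.3 kHz mod fs = 1.3 kHz.
1.3 kHz ≤ fs/2 = 8.75 kHz, appears at 1.3 kHz.
45.9 kHz mod fs = 10.9 kHz.
10.9 kHz > fs/2 = 8.75 kHz, folds to fs − 10.9 kHz = 6.6 kHz.
24.1 kHz mod fs = 6.6 kHz.
6.6 kHz ≤ fs/2 = 8.75 kHz, appears at 6.6 kHz.
24.1 kHz and 45.9 kHz both map to 6.6 kHz.

6.6 kHz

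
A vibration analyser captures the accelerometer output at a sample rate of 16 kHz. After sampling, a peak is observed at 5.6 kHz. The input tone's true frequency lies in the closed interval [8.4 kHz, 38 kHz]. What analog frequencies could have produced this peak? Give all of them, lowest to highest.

Frequencies that alias to 5.6 kHz are k·fs ± 5.6 kHz for integer k ≥ 0.
k=0: 5.6 kHz.
k=1: 10.4 kHz, 21.6 kHz.
k=2: 26.4 kHz, 37.6 kHz.
k=3: 42.4 kHz, 53.6 kHz.
Within [8.4 kHz, 38 kHz]: 10.4 kHz, 21.6 kHz, 26.4 kHz, 37.6 kHz.

10.4 kHz, 21.6 kHz, 26.4 kHz, 37.6 kHz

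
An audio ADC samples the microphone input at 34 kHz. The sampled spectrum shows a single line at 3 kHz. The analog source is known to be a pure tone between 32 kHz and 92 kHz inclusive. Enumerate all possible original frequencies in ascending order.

37 kHz, 65 kHz, 71 kHz

Frequencies that alias to 3 kHz are k·fs ± 3 kHz for integer k ≥ 0.
k=0: 3 kHz.
k=1: 31 kHz, 37 kHz.
k=2: 65 kHz, 71 kHz.
k=3: 99 kHz, 105 kHz.
Within [32 kHz, 92 kHz]: 37 kHz, 65 kHz, 71 kHz.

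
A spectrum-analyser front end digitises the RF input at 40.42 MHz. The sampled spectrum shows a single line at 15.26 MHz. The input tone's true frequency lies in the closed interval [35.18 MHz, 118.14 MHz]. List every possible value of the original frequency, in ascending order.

Frequencies that alias to 15.26 MHz are k·fs ± 15.26 MHz for integer k ≥ 0.
k=0: 15.26 MHz.
k=1: 25.16 MHz, 55.68 MHz.
k=2: 65.58 MHz, 96.1 MHz.
k=3: 106 MHz, 136.52 MHz.
k=4: 146.42 MHz, 176.94 MHz.
Within [35.18 MHz, 118.14 MHz]: 55.68 MHz, 65.58 MHz, 96.1 MHz, 106 MHz.

55.68 MHz, 65.58 MHz, 96.1 MHz, 106 MHz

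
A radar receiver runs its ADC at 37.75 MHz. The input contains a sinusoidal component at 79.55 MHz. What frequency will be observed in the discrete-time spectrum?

79.55 MHz mod fs = 4.05 MHz.
4.05 MHz ≤ fs/2 = 18.875 MHz, appears at 4.05 MHz.

4.05 MHz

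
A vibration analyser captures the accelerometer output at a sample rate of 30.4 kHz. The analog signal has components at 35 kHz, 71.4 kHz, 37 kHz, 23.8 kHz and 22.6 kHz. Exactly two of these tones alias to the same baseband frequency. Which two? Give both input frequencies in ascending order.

23.8 kHz, 37 kHz

fs/2 = 15.2 kHz.
35 kHz mod fs = 4.6 kHz.
4.6 kHz ≤ fs/2 = 15.2 kHz, appears at 4.6 kHz.
71.4 kHz mod fs = 10.6 kHz.
10.6 kHz ≤ fs/2 = 15.2 kHz, appears at 10.6 kHz.
37 kHz mod fs = 6.6 kHz.
6.6 kHz ≤ fs/2 = 15.2 kHz, appears at 6.6 kHz.
23.8 kHz > fs/2 = 15.2 kHz, folds to fs − 23.8 kHz = 6.6 kHz.
22.6 kHz > fs/2 = 15.2 kHz, folds to fs − 22.6 kHz = 7.8 kHz.
23.8 kHz and 37 kHz both map to 6.6 kHz.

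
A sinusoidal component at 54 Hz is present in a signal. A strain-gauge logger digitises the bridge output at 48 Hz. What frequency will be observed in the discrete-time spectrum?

54 Hz mod fs = 6 Hz.
6 Hz ≤ fs/2 = 24 Hz, appears at 6 Hz.

6 Hz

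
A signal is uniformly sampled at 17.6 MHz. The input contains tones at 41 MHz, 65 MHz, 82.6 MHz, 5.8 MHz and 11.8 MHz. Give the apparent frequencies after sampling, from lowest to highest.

5.4 MHz, 5.8 MHz

fs/2 = 8.8 MHz.
41 MHz mod fs = 5.8 MHz.
5.8 MHz ≤ fs/2 = 8.8 MHz, appears at 5.8 MHz.
65 MHz mod fs = 12.2 MHz.
12.2 MHz > fs/2 = 8.8 MHz, folds to fs − 12.2 MHz = 5.4 MHz.
82.6 MHz mod fs = 12.2 MHz.
12.2 MHz > fs/2 = 8.8 MHz, folds to fs − 12.2 MHz = 5.4 MHz.
5.8 MHz ≤ fs/2 = 8.8 MHz, passes unchanged.
11.8 MHz > fs/2 = 8.8 MHz, folds to fs − 11.8 MHz = 5.8 MHz.
Distinct values: {5.4 MHz, 5.8 MHz}.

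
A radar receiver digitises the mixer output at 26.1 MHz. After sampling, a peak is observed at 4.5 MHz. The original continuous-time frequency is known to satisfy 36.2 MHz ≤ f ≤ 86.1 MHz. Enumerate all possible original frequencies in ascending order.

Frequencies that alias to 4.5 MHz are k·fs ± 4.5 MHz for integer k ≥ 0.
k=0: 4.5 MHz.
k=1: 21.6 MHz, 30.6 MHz.
k=2: 47.7 MHz, 56.7 MHz.
k=3: 73.8 MHz, 82.8 MHz.
k=4: 99.9 MHz, 108.9 MHz.
Within [36.2 MHz, 86.1 MHz]: 47.7 MHz, 56.7 MHz, 73.8 MHz, 82.8 MHz.

47.7 MHz, 56.7 MHz, 73.8 MHz, 82.8 MHz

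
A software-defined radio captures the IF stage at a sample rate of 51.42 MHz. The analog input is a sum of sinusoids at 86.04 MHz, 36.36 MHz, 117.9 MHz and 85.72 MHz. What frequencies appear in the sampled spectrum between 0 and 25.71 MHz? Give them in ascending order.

fs/2 = 25.71 MHz.
86.04 MHz mod fs = 34.62 MHz.
34.62 MHz > fs/2 = 25.71 MHz, folds to fs − 34.62 MHz = 16.8 MHz.
36.36 MHz > fs/2 = 25.71 MHz, folds to fs − 36.36 MHz = 15.06 MHz.
117.9 MHz mod fs = 15.06 MHz.
15.06 MHz ≤ fs/2 = 25.71 MHz, appears at 15.06 MHz.
85.72 MHz mod fs = 34.3 MHz.
34.3 MHz > fs/2 = 25.71 MHz, folds to fs − 34.3 MHz = 17.12 MHz.
Distinct values: {15.06 MHz, 16.8 MHz, 17.12 MHz}.

15.06 MHz, 16.8 MHz, 17.12 MHz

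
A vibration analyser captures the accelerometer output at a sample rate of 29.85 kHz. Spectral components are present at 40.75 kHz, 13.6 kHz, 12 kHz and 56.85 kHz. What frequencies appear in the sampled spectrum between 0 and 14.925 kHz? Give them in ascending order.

fs/2 = 14.925 kHz.
40.75 kHz mod fs = 10.9 kHz.
10.9 kHz ≤ fs/2 = 14.925 kHz, appears at 10.9 kHz.
13.6 kHz ≤ fs/2 = 14.925 kHz, passes unchanged.
12 kHz ≤ fs/2 = 14.925 kHz, passes unchanged.
56.85 kHz mod fs = 27 kHz.
27 kHz > fs/2 = 14.925 kHz, folds to fs − 27 kHz = 2.85 kHz.
Distinct values: {2.85 kHz, 10.9 kHz, 12 kHz, 13.6 kHz}.

2.85 kHz, 10.9 kHz, 12 kHz, 13.6 kHz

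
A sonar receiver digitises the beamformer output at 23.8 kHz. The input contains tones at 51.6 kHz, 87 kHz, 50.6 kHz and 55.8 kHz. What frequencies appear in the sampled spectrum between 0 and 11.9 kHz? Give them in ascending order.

fs/2 = 11.9 kHz.
51.6 kHz mod fs = 4 kHz.
4 kHz ≤ fs/2 = 11.9 kHz, appears at 4 kHz.
87 kHz mod fs = 15.6 kHz.
15.6 kHz > fs/2 = 11.9 kHz, folds to fs − 15.6 kHz = 8.2 kHz.
50.6 kHz mod fs = 3 kHz.
3 kHz ≤ fs/2 = 11.9 kHz, appears at 3 kHz.
55.8 kHz mod fs = 8.2 kHz.
8.2 kHz ≤ fs/2 = 11.9 kHz, appears at 8.2 kHz.
Distinct values: {3 kHz, 4 kHz, 8.2 kHz}.

3 kHz, 4 kHz, 8.2 kHz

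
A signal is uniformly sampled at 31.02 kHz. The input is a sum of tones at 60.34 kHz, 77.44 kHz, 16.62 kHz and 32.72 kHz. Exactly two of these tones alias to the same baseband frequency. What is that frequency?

1.7 kHz

fs/2 = 15.51 kHz.
60.34 kHz mod fs = 29.32 kHz.
29.32 kHz > fs/2 = 15.51 kHz, folds to fs − 29.32 kHz = 1.7 kHz.
77.44 kHz mod fs = 15.4 kHz.
15.4 kHz ≤ fs/2 = 15.51 kHz, appears at 15.4 kHz.
16.62 kHz > fs/2 = 15.51 kHz, folds to fs − 16.62 kHz = 14.4 kHz.
32.72 kHz mod fs = 1.7 kHz.
1.7 kHz ≤ fs/2 = 15.51 kHz, appears at 1.7 kHz.
32.72 kHz and 60.34 kHz both map to 1.7 kHz.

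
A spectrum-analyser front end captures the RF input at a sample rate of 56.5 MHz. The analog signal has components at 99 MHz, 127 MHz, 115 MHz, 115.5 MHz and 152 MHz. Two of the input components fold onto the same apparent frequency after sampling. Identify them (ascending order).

99 MHz, 127 MHz

fs/2 = 28.25 MHz.
99 MHz mod fs = 42.5 MHz.
42.5 MHz > fs/2 = 28.25 MHz, folds to fs − 42.5 MHz = 14 MHz.
127 MHz mod fs = 14 MHz.
14 MHz ≤ fs/2 = 28.25 MHz, appears at 14 MHz.
115 MHz mod fs = 2 MHz.
2 MHz ≤ fs/2 = 28.25 MHz, appears at 2 MHz.
115.5 MHz mod fs = 2.5 MHz.
2.5 MHz ≤ fs/2 = 28.25 MHz, appears at 2.5 MHz.
152 MHz mod fs = 39 MHz.
39 MHz > fs/2 = 28.25 MHz, folds to fs − 39 MHz = 17.5 MHz.
99 MHz and 127 MHz both map to 14 MHz.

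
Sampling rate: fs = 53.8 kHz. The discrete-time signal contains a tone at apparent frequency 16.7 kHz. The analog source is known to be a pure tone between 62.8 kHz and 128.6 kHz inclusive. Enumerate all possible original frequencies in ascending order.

Frequencies that alias to 16.7 kHz are k·fs ± 16.7 kHz for integer k ≥ 0.
k=0: 16.7 kHz.
k=1: 37.1 kHz, 70.5 kHz.
k=2: 90.9 kHz, 124.3 kHz.
k=3: 144.7 kHz, 178.1 kHz.
Within [62.8 kHz, 128.6 kHz]: 70.5 kHz, 90.9 kHz, 124.3 kHz.

70.5 kHz, 90.9 kHz, 124.3 kHz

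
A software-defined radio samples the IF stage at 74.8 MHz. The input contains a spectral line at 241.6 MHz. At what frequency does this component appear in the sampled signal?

241.6 MHz mod fs = 17.2 MHz.
17.2 MHz ≤ fs/2 = 37.4 MHz, appears at 17.2 MHz.

17.2 MHz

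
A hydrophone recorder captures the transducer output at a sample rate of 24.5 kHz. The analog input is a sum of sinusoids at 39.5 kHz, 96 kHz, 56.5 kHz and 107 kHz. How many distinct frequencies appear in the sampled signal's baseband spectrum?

4

fs/2 = 12.25 kHz.
39.5 kHz mod fs = 15 kHz.
15 kHz > fs/2 = 12.25 kHz, folds to fs − 15 kHz = 9.5 kHz.
96 kHz mod fs = 22.5 kHz.
22.5 kHz > fs/2 = 12.25 kHz, folds to fs − 22.5 kHz = 2 kHz.
56.5 kHz mod fs = 7.5 kHz.
7.5 kHz ≤ fs/2 = 12.25 kHz, appears at 7.5 kHz.
107 kHz mod fs = 9 kHz.
9 kHz ≤ fs/2 = 12.25 kHz, appears at 9 kHz.
Distinct values: {2 kHz, 7.5 kHz, 9 kHz, 9.5 kHz} → 4.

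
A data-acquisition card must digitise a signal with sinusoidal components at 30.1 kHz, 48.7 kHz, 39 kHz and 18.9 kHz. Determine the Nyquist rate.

97.4 kHz

Highest-frequency component: 48.7 kHz.
Nyquist rate = 2 × 48.7 kHz = 97.4 kHz.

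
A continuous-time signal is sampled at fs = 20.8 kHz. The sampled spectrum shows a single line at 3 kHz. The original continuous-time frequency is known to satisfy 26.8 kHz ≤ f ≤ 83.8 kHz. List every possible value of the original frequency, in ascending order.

38.6 kHz, 44.6 kHz, 59.4 kHz, 65.4 kHz, 80.2 kHz

Frequencies that alias to 3 kHz are k·fs ± 3 kHz for integer k ≥ 0.
k=0: 3 kHz.
k=1: 17.8 kHz, 23.8 kHz.
k=2: 38.6 kHz, 44.6 kHz.
k=3: 59.4 kHz, 65.4 kHz.
k=4: 80.2 kHz, 86.2 kHz.
k=5: 101 kHz, 107 kHz.
Within [26.8 kHz, 83.8 kHz]: 38.6 kHz, 44.6 kHz, 59.4 kHz, 65.4 kHz, 80.2 kHz.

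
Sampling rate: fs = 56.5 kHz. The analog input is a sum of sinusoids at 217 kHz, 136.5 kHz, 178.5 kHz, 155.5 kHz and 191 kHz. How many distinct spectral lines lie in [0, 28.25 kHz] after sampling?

4

fs/2 = 28.25 kHz.
217 kHz mod fs = 47.5 kHz.
47.5 kHz > fs/2 = 28.25 kHz, folds to fs − 47.5 kHz = 9 kHz.
136.5 kHz mod fs = 23.5 kHz.
23.5 kHz ≤ fs/2 = 28.25 kHz, appears at 23.5 kHz.
178.5 kHz mod fs = 9 kHz.
9 kHz ≤ fs/2 = 28.25 kHz, appears at 9 kHz.
155.5 kHz mod fs = 42.5 kHz.
42.5 kHz > fs/2 = 28.25 kHz, folds to fs − 42.5 kHz = 14 kHz.
191 kHz mod fs = 21.5 kHz.
21.5 kHz ≤ fs/2 = 28.25 kHz, appears at 21.5 kHz.
Distinct values: {9 kHz, 14 kHz, 21.5 kHz, 23.5 kHz} → 4.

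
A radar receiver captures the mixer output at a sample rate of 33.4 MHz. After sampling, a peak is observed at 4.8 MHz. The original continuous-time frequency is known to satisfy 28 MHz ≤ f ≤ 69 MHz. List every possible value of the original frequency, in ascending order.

Frequencies that alias to 4.8 MHz are k·fs ± 4.8 MHz for integer k ≥ 0.
k=0: 4.8 MHz.
k=1: 28.6 MHz, 38.2 MHz.
k=2: 62 MHz, 71.6 MHz.
k=3: 95.4 MHz, 105 MHz.
Within [28 MHz, 69 MHz]: 28.6 MHz, 38.2 MHz, 62 MHz.

28.6 MHz, 38.2 MHz, 62 MHz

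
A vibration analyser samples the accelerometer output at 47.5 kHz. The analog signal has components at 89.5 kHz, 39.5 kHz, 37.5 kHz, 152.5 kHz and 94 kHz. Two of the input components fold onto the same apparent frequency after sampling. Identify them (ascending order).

37.5 kHz, 152.5 kHz

fs/2 = 23.75 kHz.
89.5 kHz mod fs = 42 kHz.
42 kHz > fs/2 = 23.75 kHz, folds to fs − 42 kHz = 5.5 kHz.
39.5 kHz > fs/2 = 23.75 kHz, folds to fs − 39.5 kHz = 8 kHz.
37.5 kHz > fs/2 = 23.75 kHz, folds to fs − 37.5 kHz = 10 kHz.
152.5 kHz mod fs = 10 kHz.
10 kHz ≤ fs/2 = 23.75 kHz, appears at 10 kHz.
94 kHz mod fs = 46.5 kHz.
46.5 kHz > fs/2 = 23.75 kHz, folds to fs − 46.5 kHz = 1 kHz.
37.5 kHz and 152.5 kHz both map to 10 kHz.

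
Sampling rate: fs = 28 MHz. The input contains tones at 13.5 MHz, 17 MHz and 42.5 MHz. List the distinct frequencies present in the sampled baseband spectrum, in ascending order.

fs/2 = 14 MHz.
13.5 MHz ≤ fs/2 = 14 MHz, passes unchanged.
17 MHz > fs/2 = 14 MHz, folds to fs − 17 MHz = 11 MHz.
42.5 MHz mod fs = 14.5 MHz.
14.5 MHz > fs/2 = 14 MHz, folds to fs − 14.5 MHz = 13.5 MHz.
Distinct values: {11 MHz, 13.5 MHz}.

11 MHz, 13.5 MHz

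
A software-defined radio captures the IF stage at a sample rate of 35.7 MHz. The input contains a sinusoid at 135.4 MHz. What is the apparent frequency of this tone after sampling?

7.4 MHz

135.4 MHz mod fs = 28.3 MHz.
28.3 MHz > fs/2 = 17.85 MHz, folds to fs − 28.3 MHz = 7.4 MHz.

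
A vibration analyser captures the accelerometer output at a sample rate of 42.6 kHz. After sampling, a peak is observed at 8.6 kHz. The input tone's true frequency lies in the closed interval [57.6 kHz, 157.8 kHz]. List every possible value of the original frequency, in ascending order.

Frequencies that alias to 8.6 kHz are k·fs ± 8.6 kHz for integer k ≥ 0.
k=0: 8.6 kHz.
k=1: 34 kHz, 51.2 kHz.
k=2: 76.6 kHz, 93.8 kHz.
k=3: 119.2 kHz, 136.4 kHz.
k=4: 161.8 kHz, 179 kHz.
Within [57.6 kHz, 157.8 kHz]: 76.6 kHz, 93.8 kHz, 119.2 kHz, 136.4 kHz.

76.6 kHz, 93.8 kHz, 119.2 kHz, 136.4 kHz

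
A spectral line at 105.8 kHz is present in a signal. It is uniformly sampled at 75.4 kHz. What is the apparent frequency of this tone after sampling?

30.4 kHz

105.8 kHz mod fs = 30.4 kHz.
30.4 kHz ≤ fs/2 = 37.7 kHz, appears at 30.4 kHz.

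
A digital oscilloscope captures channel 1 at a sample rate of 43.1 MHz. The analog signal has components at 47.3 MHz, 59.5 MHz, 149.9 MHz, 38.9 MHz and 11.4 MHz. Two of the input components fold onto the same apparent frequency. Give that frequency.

4.2 MHz

fs/2 = 21.55 MHz.
47.3 MHz mod fs = 4.2 MHz.
4.2 MHz ≤ fs/2 = 21.55 MHz, appears at 4.2 MHz.
59.5 MHz mod fs = 16.4 MHz.
16.4 MHz ≤ fs/2 = 21.55 MHz, appears at 16.4 MHz.
149.9 MHz mod fs = 20.6 MHz.
20.6 MHz ≤ fs/2 = 21.55 MHz, appears at 20.6 MHz.
38.9 MHz > fs/2 = 21.55 MHz, folds to fs − 38.9 MHz = 4.2 MHz.
11.4 MHz ≤ fs/2 = 21.55 MHz, passes unchanged.
38.9 MHz and 47.3 MHz both map to 4.2 MHz.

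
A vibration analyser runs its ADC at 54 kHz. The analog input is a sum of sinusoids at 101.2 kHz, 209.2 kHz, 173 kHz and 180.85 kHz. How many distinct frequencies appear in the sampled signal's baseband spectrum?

3

fs/2 = 27 kHz.
101.2 kHz mod fs = 47.2 kHz.
47.2 kHz > fs/2 = 27 kHz, folds to fs − 47.2 kHz = 6.8 kHz.
209.2 kHz mod fs = 47.2 kHz.
47.2 kHz > fs/2 = 27 kHz, folds to fs − 47.2 kHz = 6.8 kHz.
173 kHz mod fs = 11 kHz.
11 kHz ≤ fs/2 = 27 kHz, appears at 11 kHz.
180.85 kHz mod fs = 18.85 kHz.
18.85 kHz ≤ fs/2 = 27 kHz, appears at 18.85 kHz.
Distinct values: {6.8 kHz, 11 kHz, 18.85 kHz} → 3.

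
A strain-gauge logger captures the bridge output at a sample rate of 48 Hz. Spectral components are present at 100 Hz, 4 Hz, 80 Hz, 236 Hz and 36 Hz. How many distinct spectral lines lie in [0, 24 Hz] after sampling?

3

fs/2 = 24 Hz.
100 Hz mod fs = 4 Hz.
4 Hz ≤ fs/2 = 24 Hz, appears at 4 Hz.
4 Hz ≤ fs/2 = 24 Hz, passes unchanged.
80 Hz mod fs = 32 Hz.
32 Hz > fs/2 = 24 Hz, folds to fs − 32 Hz = 16 Hz.
236 Hz mod fs = 44 Hz.
44 Hz > fs/2 = 24 Hz, folds to fs − 44 Hz = 4 Hz.
36 Hz > fs/2 = 24 Hz, folds to fs − 36 Hz = 12 Hz.
Distinct values: {4 Hz, 12 Hz, 16 Hz} → 3.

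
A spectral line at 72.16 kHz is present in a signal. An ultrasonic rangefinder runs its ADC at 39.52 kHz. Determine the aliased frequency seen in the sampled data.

72.16 kHz mod fs = 32.64 kHz.
32.64 kHz > fs/2 = 19.76 kHz, folds to fs − 32.64 kHz = 6.88 kHz.

6.88 kHz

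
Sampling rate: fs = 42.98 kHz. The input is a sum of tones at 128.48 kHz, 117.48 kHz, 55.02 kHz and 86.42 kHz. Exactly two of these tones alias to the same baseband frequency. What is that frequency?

fs/2 = 21.49 kHz.
128.48 kHz mod fs = 42.52 kHz.
42.52 kHz > fs/2 = 21.49 kHz, folds to fs − 42.52 kHz = 0.46 kHz.
117.48 kHz mod fs = 31.52 kHz.
31.52 kHz > fs/2 = 21.49 kHz, folds to fs − 31.52 kHz = 11.46 kHz.
55.02 kHz mod fs = 12.04 kHz.
12.04 kHz ≤ fs/2 = 21.49 kHz, appears at 12.04 kHz.
86.42 kHz mod fs = 0.46 kHz.
0.46 kHz ≤ fs/2 = 21.49 kHz, appears at 0.46 kHz.
86.42 kHz and 128.48 kHz both map to 0.46 kHz.

0.46 kHz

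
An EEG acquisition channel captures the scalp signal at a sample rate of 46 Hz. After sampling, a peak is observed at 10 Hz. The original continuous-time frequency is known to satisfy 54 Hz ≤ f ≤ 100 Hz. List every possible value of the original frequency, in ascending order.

56 Hz, 82 Hz

Frequencies that alias to 10 Hz are k·fs ± 10 Hz for integer k ≥ 0.
k=0: 10 Hz.
k=1: 36 Hz, 56 Hz.
k=2: 82 Hz, 102 Hz.
k=3: 128 Hz, 148 Hz.
Within [54 Hz, 100 Hz]: 56 Hz, 82 Hz.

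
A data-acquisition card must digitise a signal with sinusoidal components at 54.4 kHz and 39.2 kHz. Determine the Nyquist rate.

Highest-frequency component: 54.4 kHz.
Nyquist rate = 2 × 54.4 kHz = 108.8 kHz.

108.8 kHz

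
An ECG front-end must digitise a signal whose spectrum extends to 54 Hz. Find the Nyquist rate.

108 Hz

Nyquist rate = 2 × 54 Hz = 108 Hz.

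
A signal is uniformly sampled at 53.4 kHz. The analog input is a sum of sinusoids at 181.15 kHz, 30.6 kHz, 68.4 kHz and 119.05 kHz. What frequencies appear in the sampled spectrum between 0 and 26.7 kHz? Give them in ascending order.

fs/2 = 26.7 kHz.
181.15 kHz mod fs = 20.95 kHz.
20.95 kHz ≤ fs/2 = 26.7 kHz, appears at 20.95 kHz.
30.6 kHz > fs/2 = 26.7 kHz, folds to fs − 30.6 kHz = 22.8 kHz.
68.4 kHz mod fs = 15 kHz.
15 kHz ≤ fs/2 = 26.7 kHz, appears at 15 kHz.
119.05 kHz mod fs = 12.25 kHz.
12.25 kHz ≤ fs/2 = 26.7 kHz, appears at 12.25 kHz.
Distinct values: {12.25 kHz, 15 kHz, 20.95 kHz, 22.8 kHz}.

12.25 kHz, 15 kHz, 20.95 kHz, 22.8 kHz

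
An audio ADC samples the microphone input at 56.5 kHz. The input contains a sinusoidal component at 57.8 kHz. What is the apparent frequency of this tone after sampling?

1.3 kHz

57.8 kHz mod fs = 1.3 kHz.
1.3 kHz ≤ fs/2 = 28.25 kHz, appears at 1.3 kHz.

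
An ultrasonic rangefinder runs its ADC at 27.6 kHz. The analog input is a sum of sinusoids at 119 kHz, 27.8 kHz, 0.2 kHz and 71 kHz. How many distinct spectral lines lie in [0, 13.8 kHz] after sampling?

3

fs/2 = 13.8 kHz.
119 kHz mod fs = 8.6 kHz.
8.6 kHz ≤ fs/2 = 13.8 kHz, appears at 8.6 kHz.
27.8 kHz mod fs = 0.2 kHz.
0.2 kHz ≤ fs/2 = 13.8 kHz, appears at 0.2 kHz.
0.2 kHz ≤ fs/2 = 13.8 kHz, passes unchanged.
71 kHz mod fs = 15.8 kHz.
15.8 kHz > fs/2 = 13.8 kHz, folds to fs − 15.8 kHz = 11.8 kHz.
Distinct values: {0.2 kHz, 8.6 kHz, 11.8 kHz} → 3.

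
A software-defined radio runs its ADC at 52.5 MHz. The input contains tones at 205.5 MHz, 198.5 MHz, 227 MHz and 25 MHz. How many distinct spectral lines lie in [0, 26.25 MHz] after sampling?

fs/2 = 26.25 MHz.
205.5 MHz mod fs = 48 MHz.
48 MHz > fs/2 = 26.25 MHz, folds to fs − 48 MHz = 4.5 MHz.
198.5 MHz mod fs = 41 MHz.
41 MHz > fs/2 = 26.25 MHz, folds to fs − 41 MHz = 11.5 MHz.
227 MHz mod fs = 17 MHz.
17 MHz ≤ fs/2 = 26.25 MHz, appears at 17 MHz.
25 MHz ≤ fs/2 = 26.25 MHz, passes unchanged.
Distinct values: {4.5 MHz, 11.5 MHz, 17 MHz, 25 MHz} → 4.

4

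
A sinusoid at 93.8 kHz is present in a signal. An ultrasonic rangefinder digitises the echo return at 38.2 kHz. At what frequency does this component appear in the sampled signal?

17.4 kHz

93.8 kHz mod fs = 17.4 kHz.
17.4 kHz ≤ fs/2 = 19.1 kHz, appears at 17.4 kHz.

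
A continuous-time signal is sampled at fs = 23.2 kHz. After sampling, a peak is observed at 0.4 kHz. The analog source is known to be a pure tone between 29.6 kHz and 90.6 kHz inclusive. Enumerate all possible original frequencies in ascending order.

46 kHz, 46.8 kHz, 69.2 kHz, 70 kHz

Frequencies that alias to 0.4 kHz are k·fs ± 0.4 kHz for integer k ≥ 0.
k=0: 0.4 kHz.
k=1: 22.8 kHz, 23.6 kHz.
k=2: 46 kHz, 46.8 kHz.
k=3: 69.2 kHz, 70 kHz.
k=4: 92.4 kHz, 93.2 kHz.
Within [29.6 kHz, 90.6 kHz]: 46 kHz, 46.8 kHz, 69.2 kHz, 70 kHz.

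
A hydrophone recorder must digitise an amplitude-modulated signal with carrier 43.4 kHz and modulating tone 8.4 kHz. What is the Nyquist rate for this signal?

103.6 kHz

AM sidebands sit at fc ± fm = 35 kHz and 51.8 kHz.
Highest-frequency component: 51.8 kHz.
Nyquist rate = 2 × 51.8 kHz = 103.6 kHz.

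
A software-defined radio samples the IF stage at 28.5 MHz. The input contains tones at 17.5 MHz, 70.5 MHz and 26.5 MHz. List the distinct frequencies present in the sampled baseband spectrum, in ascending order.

2 MHz, 11 MHz, 13.5 MHz

fs/2 = 14.25 MHz.
17.5 MHz > fs/2 = 14.25 MHz, folds to fs − 17.5 MHz = 11 MHz.
70.5 MHz mod fs = 13.5 MHz.
13.5 MHz ≤ fs/2 = 14.25 MHz, appears at 13.5 MHz.
26.5 MHz > fs/2 = 14.25 MHz, folds to fs − 26.5 MHz = 2 MHz.
Distinct values: {2 MHz, 11 MHz, 13.5 MHz}.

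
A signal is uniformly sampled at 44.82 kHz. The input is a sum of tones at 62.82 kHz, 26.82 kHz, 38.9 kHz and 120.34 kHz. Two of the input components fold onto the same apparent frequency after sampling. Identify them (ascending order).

26.82 kHz, 62.82 kHz

fs/2 = 22.41 kHz.
62.82 kHz mod fs = 18 kHz.
18 kHz ≤ fs/2 = 22.41 kHz, appears at 18 kHz.
26.82 kHz > fs/2 = 22.41 kHz, folds to fs − 26.82 kHz = 18 kHz.
38.9 kHz > fs/2 = 22.41 kHz, folds to fs − 38.9 kHz = 5.92 kHz.
120.34 kHz mod fs = 30.7 kHz.
30.7 kHz > fs/2 = 22.41 kHz, folds to fs − 30.7 kHz = 14.12 kHz.
26.82 kHz and 62.82 kHz both map to 18 kHz.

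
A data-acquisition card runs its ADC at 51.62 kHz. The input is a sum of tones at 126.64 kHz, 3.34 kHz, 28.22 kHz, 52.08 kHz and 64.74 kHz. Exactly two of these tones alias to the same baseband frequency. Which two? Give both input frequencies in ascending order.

fs/2 = 25.81 kHz.
126.64 kHz mod fs = 23.4 kHz.
23.4 kHz ≤ fs/2 = 25.81 kHz, appears at 23.4 kHz.
3.34 kHz ≤ fs/2 = 25.81 kHz, passes unchanged.
28.22 kHz > fs/2 = 25.81 kHz, folds to fs − 28.22 kHz = 23.4 kHz.
52.08 kHz mod fs = 0.46 kHz.
0.46 kHz ≤ fs/2 = 25.81 kHz, appears at 0.46 kHz.
64.74 kHz mod fs = 13.12 kHz.
13.12 kHz ≤ fs/2 = 25.81 kHz, appears at 13.12 kHz.
28.22 kHz and 126.64 kHz both map to 23.4 kHz.

28.22 kHz, 126.64 kHz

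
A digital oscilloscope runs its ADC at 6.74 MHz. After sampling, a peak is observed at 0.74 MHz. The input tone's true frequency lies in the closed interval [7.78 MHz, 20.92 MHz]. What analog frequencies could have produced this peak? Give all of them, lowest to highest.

Frequencies that alias to 0.74 MHz are k·fs ± 0.74 MHz for integer k ≥ 0.
k=0: 0.74 MHz.
k=1: 6 MHz, 7.48 MHz.
k=2: 12.74 MHz, 14.22 MHz.
k=3: 19.48 MHz, 20.96 MHz.
k=4: 26.22 MHz, 27.7 MHz.
Within [7.78 MHz, 20.92 MHz]: 12.74 MHz, 14.22 MHz, 19.48 MHz.

12.74 MHz, 14.22 MHz, 19.48 MHz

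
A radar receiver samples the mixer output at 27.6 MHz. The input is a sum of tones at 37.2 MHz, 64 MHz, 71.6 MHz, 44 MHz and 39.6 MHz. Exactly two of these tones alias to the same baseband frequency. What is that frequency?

fs/2 = 13.8 MHz.
37.2 MHz mod fs = 9.6 MHz.
9.6 MHz ≤ fs/2 = 13.8 MHz, appears at 9.6 MHz.
64 MHz mod fs = 8.8 MHz.
8.8 MHz ≤ fs/2 = 13.8 MHz, appears at 8.8 MHz.
71.6 MHz mod fs = 16.4 MHz.
16.4 MHz > fs/2 = 13.8 MHz, folds to fs − 16.4 MHz = 11.2 MHz.
44 MHz mod fs = 16.4 MHz.
16.4 MHz > fs/2 = 13.8 MHz, folds to fs − 16.4 MHz = 11.2 MHz.
39.6 MHz mod fs = 12 MHz.
12 MHz ≤ fs/2 = 13.8 MHz, appears at 12 MHz.
44 MHz and 71.6 MHz both map to 11.2 MHz.

11.2 MHz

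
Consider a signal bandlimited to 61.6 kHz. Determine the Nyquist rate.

Nyquist rate = 2 × 61.6 kHz = 123.2 kHz.

123.2 kHz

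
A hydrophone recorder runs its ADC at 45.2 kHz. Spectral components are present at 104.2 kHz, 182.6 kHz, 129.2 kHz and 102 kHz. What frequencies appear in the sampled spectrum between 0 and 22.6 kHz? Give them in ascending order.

fs/2 = 22.6 kHz.
104.2 kHz mod fs = 13.8 kHz.
13.8 kHz ≤ fs/2 = 22.6 kHz, appears at 13.8 kHz.
182.6 kHz mod fs = 1.8 kHz.
1.8 kHz ≤ fs/2 = 22.6 kHz, appears at 1.8 kHz.
129.2 kHz mod fs = 38.8 kHz.
38.8 kHz > fs/2 = 22.6 kHz, folds to fs − 38.8 kHz = 6.4 kHz.
102 kHz mod fs = 11.6 kHz.
11.6 kHz ≤ fs/2 = 22.6 kHz, appears at 11.6 kHz.
Distinct values: {1.8 kHz, 6.4 kHz, 11.6 kHz, 13.8 kHz}.

1.8 kHz, 6.4 kHz, 11.6 kHz, 13.8 kHz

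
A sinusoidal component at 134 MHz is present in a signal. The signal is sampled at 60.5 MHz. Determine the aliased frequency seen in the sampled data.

13 MHz

134 MHz mod fs = 13 MHz.
13 MHz ≤ fs/2 = 30.25 MHz, appears at 13 MHz.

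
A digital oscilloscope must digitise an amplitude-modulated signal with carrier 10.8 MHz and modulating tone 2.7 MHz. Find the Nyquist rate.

27 MHz

AM sidebands sit at fc ± fm = 8.1 MHz and 13.5 MHz.
Highest-frequency component: 13.5 MHz.
Nyquist rate = 2 × 13.5 MHz = 27 MHz.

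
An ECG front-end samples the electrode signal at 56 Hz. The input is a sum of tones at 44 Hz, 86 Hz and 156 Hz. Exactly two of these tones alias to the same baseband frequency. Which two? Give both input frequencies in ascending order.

44 Hz, 156 Hz

fs/2 = 28 Hz.
44 Hz > fs/2 = 28 Hz, folds to fs − 44 Hz = 12 Hz.
86 Hz mod fs = 30 Hz.
30 Hz > fs/2 = 28 Hz, folds to fs − 30 Hz = 26 Hz.
156 Hz mod fs = 44 Hz.
44 Hz > fs/2 = 28 Hz, folds to fs − 44 Hz = 12 Hz.
44 Hz and 156 Hz both map to 12 Hz.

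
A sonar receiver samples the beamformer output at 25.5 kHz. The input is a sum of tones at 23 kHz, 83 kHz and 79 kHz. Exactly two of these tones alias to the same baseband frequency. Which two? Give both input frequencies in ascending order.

fs/2 = 12.75 kHz.
23 kHz > fs/2 = 12.75 kHz, folds to fs − 23 kHz = 2.5 kHz.
83 kHz mod fs = 6.5 kHz.
6.5 kHz ≤ fs/2 = 12.75 kHz, appears at 6.5 kHz.
79 kHz mod fs = 2.5 kHz.
2.5 kHz ≤ fs/2 = 12.75 kHz, appears at 2.5 kHz.
23 kHz and 79 kHz both map to 2.5 kHz.

23 kHz, 79 kHz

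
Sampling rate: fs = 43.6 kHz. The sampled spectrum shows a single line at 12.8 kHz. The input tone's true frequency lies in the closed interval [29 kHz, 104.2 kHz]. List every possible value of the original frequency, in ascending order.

30.8 kHz, 56.4 kHz, 74.4 kHz, 100 kHz

Frequencies that alias to 12.8 kHz are k·fs ± 12.8 kHz for integer k ≥ 0.
k=0: 12.8 kHz.
k=1: 30.8 kHz, 56.4 kHz.
k=2: 74.4 kHz, 100 kHz.
k=3: 118 kHz, 143.6 kHz.
Within [29 kHz, 104.2 kHz]: 30.8 kHz, 56.4 kHz, 74.4 kHz, 100 kHz.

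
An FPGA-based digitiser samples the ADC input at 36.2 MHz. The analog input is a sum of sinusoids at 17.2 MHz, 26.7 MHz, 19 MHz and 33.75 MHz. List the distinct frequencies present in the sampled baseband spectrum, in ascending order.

fs/2 = 18.1 MHz.
17.2 MHz ≤ fs/2 = 18.1 MHz, passes unchanged.
26.7 MHz > fs/2 = 18.1 MHz, folds to fs − 26.7 MHz = 9.5 MHz.
19 MHz > fs/2 = 18.1 MHz, folds to fs − 19 MHz = 17.2 MHz.
33.75 MHz > fs/2 = 18.1 MHz, folds to fs − 33.75 MHz = 2.45 MHz.
Distinct values: {2.45 MHz, 9.5 MHz, 17.2 MHz}.

2.45 MHz, 9.5 MHz, 17.2 MHz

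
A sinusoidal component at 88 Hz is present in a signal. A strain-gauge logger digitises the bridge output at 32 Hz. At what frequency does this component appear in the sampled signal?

8 Hz

88 Hz mod fs = 24 Hz.
24 Hz > fs/2 = 16 Hz, folds to fs − 24 Hz = 8 Hz.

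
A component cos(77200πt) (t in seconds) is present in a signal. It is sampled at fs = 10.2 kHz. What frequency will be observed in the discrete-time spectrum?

ω = 77200π rad/s → f = ω/(2π) = 38600 Hz = 38.6 kHz.
38.6 kHz mod fs = 8 kHz.
8 kHz > fs/2 = 5.1 kHz, folds to fs − 8 kHz = 2.2 kHz.

2.2 kHz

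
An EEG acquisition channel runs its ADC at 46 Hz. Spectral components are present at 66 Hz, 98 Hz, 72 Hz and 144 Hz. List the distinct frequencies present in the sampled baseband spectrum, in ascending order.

fs/2 = 23 Hz.
66 Hz mod fs = 20 Hz.
20 Hz ≤ fs/2 = 23 Hz, appears at 20 Hz.
98 Hz mod fs = 6 Hz.
6 Hz ≤ fs/2 = 23 Hz, appears at 6 Hz.
72 Hz mod fs = 26 Hz.
26 Hz > fs/2 = 23 Hz, folds to fs − 26 Hz = 20 Hz.
144 Hz mod fs = 6 Hz.
6 Hz ≤ fs/2 = 23 Hz, appears at 6 Hz.
Distinct values: {6 Hz, 20 Hz}.

6 Hz, 20 Hz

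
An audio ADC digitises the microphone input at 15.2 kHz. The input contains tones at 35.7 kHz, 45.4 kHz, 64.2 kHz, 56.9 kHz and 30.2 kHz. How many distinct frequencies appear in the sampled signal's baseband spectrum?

4

fs/2 = 7.6 kHz.
35.7 kHz mod fs = 5.3 kHz.
5.3 kHz ≤ fs/2 = 7.6 kHz, appears at 5.3 kHz.
45.4 kHz mod fs = 15 kHz.
15 kHz > fs/2 = 7.6 kHz, folds to fs − 15 kHz = 0.2 kHz.
64.2 kHz mod fs = 3.4 kHz.
3.4 kHz ≤ fs/2 = 7.6 kHz, appears at 3.4 kHz.
56.9 kHz mod fs = 11.3 kHz.
11.3 kHz > fs/2 = 7.6 kHz, folds to fs − 11.3 kHz = 3.9 kHz.
30.2 kHz mod fs = 15 kHz.
15 kHz > fs/2 = 7.6 kHz, folds to fs − 15 kHz = 0.2 kHz.
Distinct values: {0.2 kHz, 3.4 kHz, 3.9 kHz, 5.3 kHz} → 4.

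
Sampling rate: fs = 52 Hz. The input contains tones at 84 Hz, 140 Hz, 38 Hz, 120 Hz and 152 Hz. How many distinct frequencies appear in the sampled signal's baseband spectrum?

fs/2 = 26 Hz.
84 Hz mod fs = 32 Hz.
32 Hz > fs/2 = 26 Hz, folds to fs − 32 Hz = 20 Hz.
140 Hz mod fs = 36 Hz.
36 Hz > fs/2 = 26 Hz, folds to fs − 36 Hz = 16 Hz.
38 Hz > fs/2 = 26 Hz, folds to fs − 38 Hz = 14 Hz.
120 Hz mod fs = 16 Hz.
16 Hz ≤ fs/2 = 26 Hz, appears at 16 Hz.
152 Hz mod fs = 48 Hz.
48 Hz > fs/2 = 26 Hz, folds to fs − 48 Hz = 4 Hz.
Distinct values: {4 Hz, 14 Hz, 16 Hz, 20 Hz} → 4.

4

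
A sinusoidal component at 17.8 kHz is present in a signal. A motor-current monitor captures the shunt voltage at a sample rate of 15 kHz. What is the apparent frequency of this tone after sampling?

2.8 kHz

17.8 kHz mod fs = 2.8 kHz.
2.8 kHz ≤ fs/2 = 7.5 kHz, appears at 2.8 kHz.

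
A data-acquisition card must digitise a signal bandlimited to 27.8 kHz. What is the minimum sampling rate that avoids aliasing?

55.6 kHz

Nyquist rate = 2 × 27.8 kHz = 55.6 kHz.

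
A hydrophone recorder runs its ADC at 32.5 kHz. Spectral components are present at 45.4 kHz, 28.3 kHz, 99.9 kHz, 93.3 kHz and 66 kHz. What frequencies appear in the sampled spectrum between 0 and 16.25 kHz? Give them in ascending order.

fs/2 = 16.25 kHz.
45.4 kHz mod fs = 12.9 kHz.
12.9 kHz ≤ fs/2 = 16.25 kHz, appears at 12.9 kHz.
28.3 kHz > fs/2 = 16.25 kHz, folds to fs − 28.3 kHz = 4.2 kHz.
99.9 kHz mod fs = 2.4 kHz.
2.4 kHz ≤ fs/2 = 16.25 kHz, appears at 2.4 kHz.
93.3 kHz mod fs = 28.3 kHz.
28.3 kHz > fs/2 = 16.25 kHz, folds to fs − 28.3 kHz = 4.2 kHz.
66 kHz mod fs = 1 kHz.
1 kHz ≤ fs/2 = 16.25 kHz, appears at 1 kHz.
Distinct values: {1 kHz, 2.4 kHz, 4.2 kHz, 12.9 kHz}.

1 kHz, 2.4 kHz, 4.2 kHz, 12.9 kHz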